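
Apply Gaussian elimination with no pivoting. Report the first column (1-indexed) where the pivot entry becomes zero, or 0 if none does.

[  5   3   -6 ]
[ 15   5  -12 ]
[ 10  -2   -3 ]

first zero-pivot column = 0

Naive forward elimination:
R2 <- R2 - (3)*R1:  [  0  -4   6 ]
R3 <- R3 - (2)*R1:  [  0  -8   9 ]
R3 <- R3 - (2)*R2:  [  0   0  -3 ]
All pivots nonzero; naive elimination completes without hitting a zero pivot.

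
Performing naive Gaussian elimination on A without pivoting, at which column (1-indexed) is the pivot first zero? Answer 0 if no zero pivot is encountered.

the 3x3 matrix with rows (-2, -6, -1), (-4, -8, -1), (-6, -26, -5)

first zero-pivot column = 3

Naive forward elimination:
R2 <- R2 - (2)*R1:  [ 0  4  1 ]
R3 <- R3 - (3)*R1:  [  0  -8  -2 ]
R3 <- R3 - (-2)*R2:  [ 0  0  0 ]
Matrix at this point:
[ -2  -6  -1 ]
[  0   4   1 ]
[  0   0   0 ]
Pivot entry (3,3) in the last row is zero and there are no rows below to swap with -> zero pivot in column 3 (A is singular).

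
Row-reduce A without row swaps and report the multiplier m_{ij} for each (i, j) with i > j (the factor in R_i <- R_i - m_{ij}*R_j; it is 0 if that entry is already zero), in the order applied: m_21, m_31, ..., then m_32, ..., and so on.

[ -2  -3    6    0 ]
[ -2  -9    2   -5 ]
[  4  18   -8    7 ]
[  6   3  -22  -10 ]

Forward elimination:
R2 <- R2 - (1)*R1:  [  0  -6  -4  -5 ]
R3 <- R3 - (-2)*R1:  [  0  12   4   7 ]
R4 <- R4 - (-3)*R1:  [   0   -6   -4  -10 ]
R3 <- R3 - (-2)*R2:  [  0   0  -4  -3 ]
R4 <- R4 - (1)*R2:  [  0   0   0  -5 ]
R4: entry in column 3 is already 0 -> m_{43} = 0 (no row operation needed)
Multipliers (in order of application): m_{21} = 1, m_{31} = -2, m_{41} = -3, m_{32} = -2, m_{42} = 1, m_{43} = 0

multipliers: 1, -2, -3, -2, 1, 0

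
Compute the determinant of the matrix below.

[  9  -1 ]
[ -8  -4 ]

Forward elimination:
R2 <- R2 - (-8/9)*R1:  [     0  -44/9 ]
Upper-triangular form:
[ 9     -1 ]
[ 0  -44/9 ]
det(A) = (-1)^0 * (9) * (-44/9) = -44  (0 row swaps -> sign +1)

det(A) = -44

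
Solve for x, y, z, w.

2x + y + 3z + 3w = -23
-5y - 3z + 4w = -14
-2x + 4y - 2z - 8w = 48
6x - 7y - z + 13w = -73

(-5, 5, -5, -1)

Forward elimination on [A|b]:
R3 <- R3 - (-1)*R1:  [  0   5   1  -5  25 ]
R4 <- R4 - (3)*R1:  [   0  -10  -10    4   -4 ]
R3 <- R3 - (-1)*R2:  [  0   0  -2  -1  11 ]
R4 <- R4 - (2)*R2:  [  0   0  -4  -4  24 ]
R4 <- R4 - (2)*R3:  [  0   0   0  -2   2 ]
Row echelon form:
[ 2   1   3   3  |  -23 ]
[ 0  -5  -3   4  |  -14 ]
[ 0   0  -2  -1  |   11 ]
[ 0   0   0  -2  |    2 ]
Back-substitution:
w = (2) / -2 = -1
z = (11 - (-1)*(-1)) / -2 = -5
y = (-14 - (-3)*(-5) - (4)*(-1)) / -5 = 5
x = (-23 - (1)*(5) - (3)*(-5) - (3)*(-1)) / 2 = -5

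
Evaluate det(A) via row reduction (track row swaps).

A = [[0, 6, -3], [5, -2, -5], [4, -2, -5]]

det(A) = 36

Forward elimination:
R1 <-> R2   (pivot in column 1 was zero)
[ 5  -2  -5 ]
[ 0   6  -3 ]
[ 4  -2  -5 ]
R3 <- R3 - (4/5)*R1:  [    0  -2/5    -1 ]
R3 <- R3 - (-1/15)*R2:  [    0     0  -6/5 ]
Upper-triangular form:
[ 5  -2    -5 ]
[ 0   6    -3 ]
[ 0   0  -6/5 ]
det(A) = (-1)^1 * (5) * (6) * (-6/5) = 36  (1 row swap -> sign -1)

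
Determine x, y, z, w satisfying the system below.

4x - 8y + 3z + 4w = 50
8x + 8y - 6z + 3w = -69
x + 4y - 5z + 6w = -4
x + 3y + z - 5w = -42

(-4, -5, 2, 5)

Forward elimination on [A|b]:
R2 <- R2 - (2)*R1:  [    0    24   -12    -5  -169 ]
R3 <- R3 - (1/4)*R1:  [     0      6  -23/4      5  -33/2 ]
R4 <- R4 - (1/4)*R1:  [      0       5     1/4      -6  -109/2 ]
R3 <- R3 - (1/4)*R2:  [     0      0  -11/4   25/4  103/4 ]
R4 <- R4 - (5/24)*R2:  [       0        0     11/4  -119/24  -463/24 ]
R4 <- R4 - (-1)*R3:  [      0       0       0   31/24  155/24 ]
Row echelon form:
[ 4  -8      3      4  |      50 ]
[ 0  24    -12     -5  |    -169 ]
[ 0   0  -11/4   25/4  |   103/4 ]
[ 0   0      0  31/24  |  155/24 ]
Back-substitution:
w = (155/24) / (31/24) = 5
z = (103/4 - (25/4)*(5)) / (-11/4) = 2
y = (-169 - (-12)*(2) - (-5)*(5)) / 24 = -5
x = (50 - (-8)*(-5) - (3)*(2) - (4)*(5)) / 4 = -4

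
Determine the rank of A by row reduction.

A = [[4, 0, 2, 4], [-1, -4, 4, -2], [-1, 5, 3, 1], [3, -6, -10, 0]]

Row reduction:
R2 <- R2 - (-1/4)*R1:  [   0   -4  9/2   -1 ]
R3 <- R3 - (-1/4)*R1:  [   0    5  7/2    2 ]
R4 <- R4 - (3/4)*R1:  [     0     -6  -23/2     -3 ]
R3 <- R3 - (-5/4)*R2:  [    0     0  73/8   3/4 ]
R4 <- R4 - (3/2)*R2:  [     0      0  -73/4   -3/2 ]
R4 <- R4 - (-2)*R3:  [ 0  0  0  0 ]
Row echelon form:
[ 4   0     2    4 ]
[ 0  -4   9/2   -1 ]
[ 0   0  73/8  3/4 ]
[ 0   0     0    0 ]
Nonzero rows / pivot columns: 3

rank(A) = 3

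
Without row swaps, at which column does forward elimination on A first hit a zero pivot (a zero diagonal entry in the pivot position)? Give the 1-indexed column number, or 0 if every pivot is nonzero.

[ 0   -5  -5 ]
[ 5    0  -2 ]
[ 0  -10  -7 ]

first zero-pivot column = 1

Naive forward elimination:
Pivot entry (1,1) is zero but row 2 has 5 in column 1 -> naive elimination stops; a row interchange (e.g. R1 <-> R2) would be required here.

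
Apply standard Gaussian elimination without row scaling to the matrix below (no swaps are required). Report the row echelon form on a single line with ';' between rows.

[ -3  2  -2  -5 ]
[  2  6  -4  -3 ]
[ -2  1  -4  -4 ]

Forward elimination:
R2 <- R2 - (-2/3)*R1:  [     0   22/3  -16/3  -19/3 ]
R3 <- R3 - (2/3)*R1:  [    0  -1/3  -8/3  -2/3 ]
R3 <- R3 - (-1/22)*R2:  [      0       0  -32/11  -21/22 ]
Row echelon form:
[ -3     2      -2      -5 ]
[  0  22/3   -16/3   -19/3 ]
[  0     0  -32/11  -21/22 ]

REF = [-3 2 -2 -5; 0 22/3 -16/3 -19/3; 0 0 -32/11 -21/22]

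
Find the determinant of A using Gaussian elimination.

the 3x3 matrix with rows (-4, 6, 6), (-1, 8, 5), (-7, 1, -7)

det(A) = 322

Forward elimination:
R2 <- R2 - (1/4)*R1:  [    0  13/2   7/2 ]
R3 <- R3 - (7/4)*R1:  [     0  -19/2  -35/2 ]
R3 <- R3 - (-19/13)*R2:  [       0        0  -161/13 ]
Upper-triangular form:
[ -4     6        6 ]
[  0  13/2      7/2 ]
[  0     0  -161/13 ]
det(A) = (-1)^0 * (-4) * (13/2) * (-161/13) = 322  (0 row swaps -> sign +1)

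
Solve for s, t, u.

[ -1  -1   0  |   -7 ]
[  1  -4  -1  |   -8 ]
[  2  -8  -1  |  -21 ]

Forward elimination on [A|b]:
R2 <- R2 - (-1)*R1:  [   0   -5   -1  -15 ]
R3 <- R3 - (-2)*R1:  [   0  -10   -1  -35 ]
R3 <- R3 - (2)*R2:  [  0   0   1  -5 ]
Row echelon form:
[ -1  -1   0  |   -7 ]
[  0  -5  -1  |  -15 ]
[  0   0   1  |   -5 ]
Back-substitution:
u = (-5) / 1 = -5
t = (-15 - (-1)*(-5)) / -5 = 4
s = (-7 - (-1)*(4)) / -1 = 3

(3, 4, -5)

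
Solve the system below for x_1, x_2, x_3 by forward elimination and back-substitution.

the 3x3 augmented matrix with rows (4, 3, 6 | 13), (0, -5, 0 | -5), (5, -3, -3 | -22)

(-2, 1, 3)

Forward elimination on [A|b]:
R3 <- R3 - (5/4)*R1:  [      0   -27/4   -21/2  -153/4 ]
R3 <- R3 - (27/20)*R2:  [     0      0  -21/2  -63/2 ]
Row echelon form:
[ 4   3      6  |     13 ]
[ 0  -5      0  |     -5 ]
[ 0   0  -21/2  |  -63/2 ]
Back-substitution:
x_3 = (-63/2) / (-21/2) = 3
x_2 = (-5) / -5 = 1
x_1 = (13 - (3)*(1) - (6)*(3)) / 4 = -2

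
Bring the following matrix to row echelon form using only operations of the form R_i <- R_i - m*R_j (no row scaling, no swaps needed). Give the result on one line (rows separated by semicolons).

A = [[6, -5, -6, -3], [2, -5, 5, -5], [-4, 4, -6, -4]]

Forward elimination:
R2 <- R2 - (1/3)*R1:  [     0  -10/3      7     -4 ]
R3 <- R3 - (-2/3)*R1:  [   0  2/3  -10   -6 ]
R3 <- R3 - (-1/5)*R2:  [     0      0  -43/5  -34/5 ]
Row echelon form:
[ 6     -5     -6     -3 ]
[ 0  -10/3      7     -4 ]
[ 0      0  -43/5  -34/5 ]

REF = [6 -5 -6 -3; 0 -10/3 7 -4; 0 0 -43/5 -34/5]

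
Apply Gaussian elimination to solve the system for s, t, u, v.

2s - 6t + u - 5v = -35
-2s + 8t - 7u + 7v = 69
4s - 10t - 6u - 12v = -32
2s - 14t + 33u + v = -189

Forward elimination on [A|b]:
R2 <- R2 - (-1)*R1:  [  0   2  -6   2  34 ]
R3 <- R3 - (2)*R1:  [  0   2  -8  -2  38 ]
R4 <- R4 - (1)*R1:  [    0    -8    32     6  -154 ]
R3 <- R3 - (1)*R2:  [  0   0  -2  -4   4 ]
R4 <- R4 - (-4)*R2:  [   0    0    8   14  -18 ]
R4 <- R4 - (-4)*R3:  [  0   0   0  -2  -2 ]
Row echelon form:
[ 2  -6   1  -5  |  -35 ]
[ 0   2  -6   2  |   34 ]
[ 0   0  -2  -4  |    4 ]
[ 0   0   0  -2  |   -2 ]
Back-substitution:
v = (-2) / -2 = 1
u = (4 - (-4)*(1)) / -2 = -4
t = (34 - (-6)*(-4) - (2)*(1)) / 2 = 4
s = (-35 - (-6)*(4) - (1)*(-4) - (-5)*(1)) / 2 = -1

(-1, 4, -4, 1)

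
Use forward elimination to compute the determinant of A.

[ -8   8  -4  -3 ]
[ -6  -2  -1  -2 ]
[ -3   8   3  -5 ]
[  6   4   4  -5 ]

Forward elimination:
R2 <- R2 - (3/4)*R1:  [   0   -8    2  1/4 ]
R3 <- R3 - (3/8)*R1:  [     0      5    9/2  -31/8 ]
R4 <- R4 - (-3/4)*R1:  [     0     10      1  -29/4 ]
R3 <- R3 - (-5/8)*R2:  [       0        0     23/4  -119/32 ]
R4 <- R4 - (-5/4)*R2:  [       0        0      7/2  -111/16 ]
R4 <- R4 - (14/23)*R3:  [       0        0        0  -215/46 ]
Upper-triangular form:
[ -8   8    -4       -3 ]
[  0  -8     2      1/4 ]
[  0   0  23/4  -119/32 ]
[  0   0     0  -215/46 ]
det(A) = (-1)^0 * (-8) * (-8) * (23/4) * (-215/46) = -1720  (0 row swaps -> sign +1)

det(A) = -1720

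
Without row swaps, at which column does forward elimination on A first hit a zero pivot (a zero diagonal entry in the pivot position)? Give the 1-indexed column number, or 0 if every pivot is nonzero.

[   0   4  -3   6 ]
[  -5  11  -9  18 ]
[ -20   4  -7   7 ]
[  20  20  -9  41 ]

Naive forward elimination:
Pivot entry (1,1) is zero but row 2 has -5 in column 1 -> naive elimination stops; a row interchange (e.g. R1 <-> R2) would be required here.

first zero-pivot column = 1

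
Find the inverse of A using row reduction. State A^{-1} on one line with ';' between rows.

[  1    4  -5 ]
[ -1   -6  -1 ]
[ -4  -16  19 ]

inverse = [-65 2 -17; 23/2 -1/2 3; -4 0 -1]

Gauss-Jordan on [A | I]:
R2 <- R2 - (-1)*R1:  [  0  -2  -6  |   1   1   0 ]
R3 <- R3 - (-4)*R1:  [  0   0  -1  |   4   0   1 ]
R2 <- (1/-2)*R2:  [    0     1     3  |  -1/2  -1/2     0 ]
R1 <- R1 - (4)*R2:  [   1    0  -17  |    3    2    0 ]
R3 <- (1/-1)*R3:  [  0   0   1  |  -4   0  -1 ]
R1 <- R1 - (-17)*R3:  [   1    0    0  |  -65    2  -17 ]
R2 <- R2 - (3)*R3:  [    0     1     0  |  23/2  -1/2     3 ]
Right block of [I | A^{-1}] is the inverse:
[  -65     2  -17 ]
[ 23/2  -1/2    3 ]
[   -4     0   -1 ]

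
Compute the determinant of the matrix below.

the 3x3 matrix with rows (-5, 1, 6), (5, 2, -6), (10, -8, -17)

det(A) = 75

Forward elimination:
R2 <- R2 - (-1)*R1:  [ 0  3  0 ]
R3 <- R3 - (-2)*R1:  [  0  -6  -5 ]
R3 <- R3 - (-2)*R2:  [  0   0  -5 ]
Upper-triangular form:
[ -5  1   6 ]
[  0  3   0 ]
[  0  0  -5 ]
det(A) = (-1)^0 * (-5) * (3) * (-5) = 75  (0 row swaps -> sign +1)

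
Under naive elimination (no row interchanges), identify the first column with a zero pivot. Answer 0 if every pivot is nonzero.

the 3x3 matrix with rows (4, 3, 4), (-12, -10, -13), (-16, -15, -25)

first zero-pivot column = 0

Naive forward elimination:
R2 <- R2 - (-3)*R1:  [  0  -1  -1 ]
R3 <- R3 - (-4)*R1:  [  0  -3  -9 ]
R3 <- R3 - (3)*R2:  [  0   0  -6 ]
All pivots nonzero; naive elimination completes without hitting a zero pivot.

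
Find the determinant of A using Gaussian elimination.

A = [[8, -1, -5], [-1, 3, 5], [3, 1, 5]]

det(A) = 110

Forward elimination:
R2 <- R2 - (-1/8)*R1:  [    0  23/8  35/8 ]
R3 <- R3 - (3/8)*R1:  [    0  11/8  55/8 ]
R3 <- R3 - (11/23)*R2:  [      0       0  110/23 ]
Upper-triangular form:
[ 8    -1      -5 ]
[ 0  23/8    35/8 ]
[ 0     0  110/23 ]
det(A) = (-1)^0 * (8) * (23/8) * (110/23) = 110  (0 row swaps -> sign +1)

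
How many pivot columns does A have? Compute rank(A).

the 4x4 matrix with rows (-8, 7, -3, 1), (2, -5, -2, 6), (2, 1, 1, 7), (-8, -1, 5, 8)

rank(A) = 4

Row reduction:
R2 <- R2 - (-1/4)*R1:  [     0  -13/4  -11/4   25/4 ]
R3 <- R3 - (-1/4)*R1:  [    0  11/4   1/4  29/4 ]
R4 <- R4 - (1)*R1:  [  0  -8   8   7 ]
R3 <- R3 - (-11/13)*R2:  [      0       0  -27/13  163/13 ]
R4 <- R4 - (32/13)*R2:  [       0        0   192/13  -109/13 ]
R4 <- R4 - (-64/9)*R3:  [     0      0      0  727/9 ]
Row echelon form:
[ -8      7      -3       1 ]
[  0  -13/4   -11/4    25/4 ]
[  0      0  -27/13  163/13 ]
[  0      0       0   727/9 ]
Nonzero rows / pivot columns: 4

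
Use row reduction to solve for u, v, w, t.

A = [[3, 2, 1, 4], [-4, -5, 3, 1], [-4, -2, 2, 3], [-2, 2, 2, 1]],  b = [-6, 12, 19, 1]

Forward elimination on [A|b]:
R2 <- R2 - (-4/3)*R1:  [    0  -7/3  13/3  19/3     4 ]
R3 <- R3 - (-4/3)*R1:  [    0   2/3  10/3  25/3    11 ]
R4 <- R4 - (-2/3)*R1:  [    0  10/3   8/3  11/3    -3 ]
R3 <- R3 - (-2/7)*R2:  [    0     0  32/7  71/7  85/7 ]
R4 <- R4 - (-10/7)*R2:  [    0     0  62/7  89/7  19/7 ]
R4 <- R4 - (31/16)*R3:  [       0        0        0  -111/16  -333/16 ]
Row echelon form:
[ 3     2     1        4  |       -6 ]
[ 0  -7/3  13/3     19/3  |        4 ]
[ 0     0  32/7     71/7  |     85/7 ]
[ 0     0     0  -111/16  |  -333/16 ]
Back-substitution:
t = (-333/16) / (-111/16) = 3
w = (85/7 - (71/7)*(3)) / (32/7) = -4
v = (4 - (13/3)*(-4) - (19/3)*(3)) / (-7/3) = -1
u = (-6 - (2)*(-1) - (1)*(-4) - (4)*(3)) / 3 = -4

(-4, -1, -4, 3)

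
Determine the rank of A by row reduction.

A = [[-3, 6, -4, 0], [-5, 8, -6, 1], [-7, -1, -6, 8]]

rank(A) = 3

Row reduction:
R2 <- R2 - (5/3)*R1:  [   0   -2  2/3    1 ]
R3 <- R3 - (7/3)*R1:  [    0   -15  10/3     8 ]
R3 <- R3 - (15/2)*R2:  [    0     0  -5/3   1/2 ]
Row echelon form:
[ -3   6    -4    0 ]
[  0  -2   2/3    1 ]
[  0   0  -5/3  1/2 ]
Nonzero rows / pivot columns: 3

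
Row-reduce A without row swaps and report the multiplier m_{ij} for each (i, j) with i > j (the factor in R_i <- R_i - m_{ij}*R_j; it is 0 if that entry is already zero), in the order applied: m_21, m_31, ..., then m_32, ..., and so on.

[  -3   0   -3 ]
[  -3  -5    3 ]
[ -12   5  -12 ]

Forward elimination:
R2 <- R2 - (1)*R1:  [  0  -5   6 ]
R3 <- R3 - (4)*R1:  [ 0  5  0 ]
R3 <- R3 - (-1)*R2:  [ 0  0  6 ]
Multipliers (in order of application): m_{21} = 1, m_{31} = 4, m_{32} = -1

multipliers: 1, 4, -1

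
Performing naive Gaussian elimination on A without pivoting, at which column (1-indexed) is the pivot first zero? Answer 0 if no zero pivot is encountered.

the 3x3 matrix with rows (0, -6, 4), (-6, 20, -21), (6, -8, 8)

first zero-pivot column = 1

Naive forward elimination:
Pivot entry (1,1) is zero but row 2 has -6 in column 1 -> naive elimination stops; a row interchange (e.g. R1 <-> R2) would be required here.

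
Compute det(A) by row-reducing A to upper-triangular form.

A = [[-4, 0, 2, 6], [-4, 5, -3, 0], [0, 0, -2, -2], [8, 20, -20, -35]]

det(A) = -120

Forward elimination:
R2 <- R2 - (1)*R1:  [  0   5  -5  -6 ]
R4 <- R4 - (-2)*R1:  [   0   20  -16  -23 ]
R4 <- R4 - (4)*R2:  [ 0  0  4  1 ]
R4 <- R4 - (-2)*R3:  [  0   0   0  -3 ]
Upper-triangular form:
[ -4  0   2   6 ]
[  0  5  -5  -6 ]
[  0  0  -2  -2 ]
[  0  0   0  -3 ]
det(A) = (-1)^0 * (-4) * (5) * (-2) * (-3) = -120  (0 row swaps -> sign +1)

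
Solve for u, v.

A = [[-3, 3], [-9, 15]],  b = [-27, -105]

Forward elimination on [A|b]:
R2 <- R2 - (3)*R1:  [   0    6  -24 ]
Row echelon form:
[ -3  3  |  -27 ]
[  0  6  |  -24 ]
Back-substitution:
v = (-24) / 6 = -4
u = (-27 - (3)*(-4)) / -3 = 5

(5, -4)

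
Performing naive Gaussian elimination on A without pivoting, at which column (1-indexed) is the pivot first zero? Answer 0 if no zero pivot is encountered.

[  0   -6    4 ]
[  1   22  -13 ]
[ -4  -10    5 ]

Naive forward elimination:
Pivot entry (1,1) is zero but row 2 has 1 in column 1 -> naive elimination stops; a row interchange (e.g. R1 <-> R2) would be required here.

first zero-pivot column = 1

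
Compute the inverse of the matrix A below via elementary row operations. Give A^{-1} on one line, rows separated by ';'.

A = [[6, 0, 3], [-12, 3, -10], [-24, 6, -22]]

Gauss-Jordan on [A | I]:
R1 <- (1/6)*R1:  [   1    0  1/2  |  1/6    0    0 ]
R2 <- R2 - (-12)*R1:  [  0   3  -4  |   2   1   0 ]
R3 <- R3 - (-24)*R1:  [   0    6  -10  |    4    0    1 ]
R2 <- (1/3)*R2:  [    0     1  -4/3  |   2/3   1/3     0 ]
R3 <- R3 - (6)*R2:  [  0   0  -2  |   0  -2   1 ]
R3 <- (1/-2)*R3:  [    0     0     1  |     0     1  -1/2 ]
R1 <- R1 - (1/2)*R3:  [    1     0     0  |   1/6  -1/2   1/4 ]
R2 <- R2 - (-4/3)*R3:  [    0     1     0  |   2/3   5/3  -2/3 ]
Right block of [I | A^{-1}] is the inverse:
[ 1/6  -1/2   1/4 ]
[ 2/3   5/3  -2/3 ]
[   0     1  -1/2 ]

inverse = [1/6 -1/2 1/4; 2/3 5/3 -2/3; 0 1 -1/2]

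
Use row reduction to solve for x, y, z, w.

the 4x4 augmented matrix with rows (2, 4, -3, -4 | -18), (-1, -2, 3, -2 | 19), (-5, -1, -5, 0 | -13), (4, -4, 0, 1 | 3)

Forward elimination on [A|b]:
R2 <- R2 - (-1/2)*R1:  [   0    0  3/2   -4   10 ]
R3 <- R3 - (-5/2)*R1:  [     0      9  -25/2    -10    -58 ]
R4 <- R4 - (2)*R1:  [   0  -12    6    9   39 ]
R2 <-> R3   (pivot in column 2 was zero)
[ 2    4     -3   -4  -18 ]
[ 0    9  -25/2  -10  -58 ]
[ 0    0    3/2   -4   10 ]
[ 0  -12      6    9   39 ]
R4 <- R4 - (-4/3)*R2:  [      0       0   -32/3   -13/3  -115/3 ]
R4 <- R4 - (-64/9)*R3:  [      0       0       0  -295/9   295/9 ]
Row echelon form:
[ 2  4     -3      -4  |    -18 ]
[ 0  9  -25/2     -10  |    -58 ]
[ 0  0    3/2      -4  |     10 ]
[ 0  0      0  -295/9  |  295/9 ]
Back-substitution:
w = (295/9) / (-295/9) = -1
z = (10 - (-4)*(-1)) / (3/2) = 4
y = (-58 - (-25/2)*(4) - (-10)*(-1)) / 9 = -2
x = (-18 - (4)*(-2) - (-3)*(4) - (-4)*(-1)) / 2 = -1

(-1, -2, 4, -1)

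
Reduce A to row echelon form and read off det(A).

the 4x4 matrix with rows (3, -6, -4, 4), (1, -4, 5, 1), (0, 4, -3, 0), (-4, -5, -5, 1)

det(A) = -287

Forward elimination:
R2 <- R2 - (1/3)*R1:  [    0    -2  19/3  -1/3 ]
R4 <- R4 - (-4/3)*R1:  [     0    -13  -31/3   19/3 ]
R3 <- R3 - (-2)*R2:  [    0     0  29/3  -2/3 ]
R4 <- R4 - (13/2)*R2:  [      0       0  -103/2    17/2 ]
R4 <- R4 - (-309/58)*R3:  [      0       0       0  287/58 ]
Upper-triangular form:
[ 3  -6    -4       4 ]
[ 0  -2  19/3    -1/3 ]
[ 0   0  29/3    -2/3 ]
[ 0   0     0  287/58 ]
det(A) = (-1)^0 * (3) * (-2) * (29/3) * (287/58) = -287  (0 row swaps -> sign +1)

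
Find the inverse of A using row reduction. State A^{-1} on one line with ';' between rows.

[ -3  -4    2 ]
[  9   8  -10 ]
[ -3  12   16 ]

Gauss-Jordan on [A | I]:
R1 <- (1/-3)*R1:  [    1   4/3  -2/3  |  -1/3     0     0 ]
R2 <- R2 - (9)*R1:  [  0  -4  -4  |   3   1   0 ]
R3 <- R3 - (-3)*R1:  [  0  16  14  |  -1   0   1 ]
R2 <- (1/-4)*R2:  [    0     1     1  |  -3/4  -1/4     0 ]
R1 <- R1 - (4/3)*R2:  [   1    0   -2  |  2/3  1/3    0 ]
R3 <- R3 - (16)*R2:  [  0   0  -2  |  11   4   1 ]
R3 <- (1/-2)*R3:  [     0      0      1  |  -11/2     -2   -1/2 ]
R1 <- R1 - (-2)*R3:  [     1      0      0  |  -31/3  -11/3     -1 ]
R2 <- R2 - (1)*R3:  [    0     1     0  |  19/4   7/4   1/2 ]
Right block of [I | A^{-1}] is the inverse:
[ -31/3  -11/3    -1 ]
[  19/4    7/4   1/2 ]
[ -11/2     -2  -1/2 ]

inverse = [-31/3 -11/3 -1; 19/4 7/4 1/2; -11/2 -2 -1/2]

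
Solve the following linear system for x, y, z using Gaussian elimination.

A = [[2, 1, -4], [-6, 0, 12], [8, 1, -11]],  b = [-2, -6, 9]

(3, -4, 1)

Forward elimination on [A|b]:
R2 <- R2 - (-3)*R1:  [   0    3    0  -12 ]
R3 <- R3 - (4)*R1:  [  0  -3   5  17 ]
R3 <- R3 - (-1)*R2:  [ 0  0  5  5 ]
Row echelon form:
[ 2  1  -4  |   -2 ]
[ 0  3   0  |  -12 ]
[ 0  0   5  |    5 ]
Back-substitution:
z = (5) / 5 = 1
y = (-12) / 3 = -4
x = (-2 - (1)*(-4) - (-4)*(1)) / 2 = 3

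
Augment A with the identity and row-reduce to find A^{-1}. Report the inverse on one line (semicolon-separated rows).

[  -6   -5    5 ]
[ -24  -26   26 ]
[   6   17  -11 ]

inverse = [-13/18 5/36 0; -1/2 1/6 1/6; -7/6 1/3 1/6]

Gauss-Jordan on [A | I]:
R1 <- (1/-6)*R1:  [    1   5/6  -5/6  |  -1/6     0     0 ]
R2 <- R2 - (-24)*R1:  [  0  -6   6  |  -4   1   0 ]
R3 <- R3 - (6)*R1:  [  0  12  -6  |   1   0   1 ]
R2 <- (1/-6)*R2:  [    0     1    -1  |   2/3  -1/6     0 ]
R1 <- R1 - (5/6)*R2:  [      1       0       0  |  -13/18    5/36       0 ]
R3 <- R3 - (12)*R2:  [  0   0   6  |  -7   2   1 ]
R3 <- (1/6)*R3:  [    0     0     1  |  -7/6   1/3   1/6 ]
R2 <- R2 - (-1)*R3:  [    0     1     0  |  -1/2   1/6   1/6 ]
Right block of [I | A^{-1}] is the inverse:
[ -13/18  5/36    0 ]
[   -1/2   1/6  1/6 ]
[   -7/6   1/3  1/6 ]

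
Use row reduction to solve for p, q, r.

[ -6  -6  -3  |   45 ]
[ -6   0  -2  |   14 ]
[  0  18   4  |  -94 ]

Forward elimination on [A|b]:
R2 <- R2 - (1)*R1:  [   0    6    1  -31 ]
R3 <- R3 - (3)*R2:  [  0   0   1  -1 ]
Row echelon form:
[ -6  -6  -3  |   45 ]
[  0   6   1  |  -31 ]
[  0   0   1  |   -1 ]
Back-substitution:
r = (-1) / 1 = -1
q = (-31 - (1)*(-1)) / 6 = -5
p = (45 - (-6)*(-5) - (-3)*(-1)) / -6 = -2

(-2, -5, -1)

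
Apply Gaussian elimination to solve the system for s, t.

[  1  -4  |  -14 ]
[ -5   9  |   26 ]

Forward elimination on [A|b]:
R2 <- R2 - (-5)*R1:  [   0  -11  -44 ]
Row echelon form:
[ 1   -4  |  -14 ]
[ 0  -11  |  -44 ]
Back-substitution:
t = (-44) / -11 = 4
s = (-14 - (-4)*(4)) / 1 = 2

(2, 4)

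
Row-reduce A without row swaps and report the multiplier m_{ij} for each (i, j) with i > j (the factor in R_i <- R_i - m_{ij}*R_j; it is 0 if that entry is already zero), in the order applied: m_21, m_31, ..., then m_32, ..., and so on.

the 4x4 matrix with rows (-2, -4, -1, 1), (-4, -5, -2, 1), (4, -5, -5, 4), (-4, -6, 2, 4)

multipliers: 2, -2, 2, -13/3, 2/3, -4/7

Forward elimination:
R2 <- R2 - (2)*R1:  [  0   3   0  -1 ]
R3 <- R3 - (-2)*R1:  [   0  -13   -7    6 ]
R4 <- R4 - (2)*R1:  [ 0  2  4  2 ]
R3 <- R3 - (-13/3)*R2:  [   0    0   -7  5/3 ]
R4 <- R4 - (2/3)*R2:  [   0    0    4  8/3 ]
R4 <- R4 - (-4/7)*R3:  [     0      0      0  76/21 ]
Multipliers (in order of application): m_{21} = 2, m_{31} = -2, m_{41} = 2, m_{32} = -13/3, m_{42} = 2/3, m_{43} = -4/7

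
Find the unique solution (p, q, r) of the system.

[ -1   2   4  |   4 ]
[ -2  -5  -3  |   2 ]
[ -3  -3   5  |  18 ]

Forward elimination on [A|b]:
R2 <- R2 - (2)*R1:  [   0   -9  -11   -6 ]
R3 <- R3 - (3)*R1:  [  0  -9  -7   6 ]
R3 <- R3 - (1)*R2:  [  0   0   4  12 ]
Row echelon form:
[ -1   2    4  |   4 ]
[  0  -9  -11  |  -6 ]
[  0   0    4  |  12 ]
Back-substitution:
r = (12) / 4 = 3
q = (-6 - (-11)*(3)) / -9 = -3
p = (4 - (2)*(-3) - (4)*(3)) / -1 = 2

(2, -3, 3)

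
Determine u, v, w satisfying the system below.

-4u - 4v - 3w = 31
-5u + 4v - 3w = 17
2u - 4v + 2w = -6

(-2, -2, -5)

Forward elimination on [A|b]:
R2 <- R2 - (5/4)*R1:  [     0      9    3/4  -87/4 ]
R3 <- R3 - (-1/2)*R1:  [    0    -6   1/2  19/2 ]
R3 <- R3 - (-2/3)*R2:  [  0   0   1  -5 ]
Row echelon form:
[ -4  -4   -3  |     31 ]
[  0   9  3/4  |  -87/4 ]
[  0   0    1  |     -5 ]
Back-substitution:
w = (-5) / 1 = -5
v = (-87/4 - (3/4)*(-5)) / 9 = -2
u = (31 - (-4)*(-2) - (-3)*(-5)) / -4 = -2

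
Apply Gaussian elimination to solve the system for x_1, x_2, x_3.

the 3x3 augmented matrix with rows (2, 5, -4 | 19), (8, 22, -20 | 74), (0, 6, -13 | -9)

(3, 5, 3)

Forward elimination on [A|b]:
R2 <- R2 - (4)*R1:  [  0   2  -4  -2 ]
R3 <- R3 - (3)*R2:  [  0   0  -1  -3 ]
Row echelon form:
[ 2  5  -4  |  19 ]
[ 0  2  -4  |  -2 ]
[ 0  0  -1  |  -3 ]
Back-substitution:
x_3 = (-3) / -1 = 3
x_2 = (-2 - (-4)*(3)) / 2 = 5
x_1 = (19 - (5)*(5) - (-4)*(3)) / 2 = 3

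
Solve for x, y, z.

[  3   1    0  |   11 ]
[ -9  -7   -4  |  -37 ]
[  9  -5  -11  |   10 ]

(5, -4, 5)

Forward elimination on [A|b]:
R2 <- R2 - (-3)*R1:  [  0  -4  -4  -4 ]
R3 <- R3 - (3)*R1:  [   0   -8  -11  -23 ]
R3 <- R3 - (2)*R2:  [   0    0   -3  -15 ]
Row echelon form:
[ 3   1   0  |   11 ]
[ 0  -4  -4  |   -4 ]
[ 0   0  -3  |  -15 ]
Back-substitution:
z = (-15) / -3 = 5
y = (-4 - (-4)*(5)) / -4 = -4
x = (11 - (1)*(-4)) / 3 = 5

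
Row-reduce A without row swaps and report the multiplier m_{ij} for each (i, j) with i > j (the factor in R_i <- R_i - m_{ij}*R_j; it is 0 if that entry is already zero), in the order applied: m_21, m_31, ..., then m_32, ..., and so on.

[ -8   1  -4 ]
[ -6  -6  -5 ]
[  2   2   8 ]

Forward elimination:
R2 <- R2 - (3/4)*R1:  [     0  -27/4     -2 ]
R3 <- R3 - (-1/4)*R1:  [   0  9/4    7 ]
R3 <- R3 - (-1/3)*R2:  [    0     0  19/3 ]
Multipliers (in order of application): m_{21} = 3/4, m_{31} = -1/4, m_{32} = -1/3

multipliers: 3/4, -1/4, -1/3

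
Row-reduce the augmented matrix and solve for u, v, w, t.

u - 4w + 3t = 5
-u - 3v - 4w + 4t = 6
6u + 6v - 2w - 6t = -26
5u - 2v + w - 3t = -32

Forward elimination on [A|b]:
R2 <- R2 - (-1)*R1:  [  0  -3  -8   7  11 ]
R3 <- R3 - (6)*R1:  [   0    6   22  -24  -56 ]
R4 <- R4 - (5)*R1:  [   0   -2   21  -18  -57 ]
R3 <- R3 - (-2)*R2:  [   0    0    6  -10  -34 ]
R4 <- R4 - (2/3)*R2:  [      0       0    79/3   -68/3  -193/3 ]
R4 <- R4 - (79/18)*R3:  [     0      0      0  191/9  764/9 ]
Row echelon form:
[ 1   0  -4      3  |      5 ]
[ 0  -3  -8      7  |     11 ]
[ 0   0   6    -10  |    -34 ]
[ 0   0   0  191/9  |  764/9 ]
Back-substitution:
t = (764/9) / (191/9) = 4
w = (-34 - (-10)*(4)) / 6 = 1
v = (11 - (-8)*(1) - (7)*(4)) / -3 = 3
u = (5 - (-4)*(1) - (3)*(4)) / 1 = -3

(-3, 3, 1, 4)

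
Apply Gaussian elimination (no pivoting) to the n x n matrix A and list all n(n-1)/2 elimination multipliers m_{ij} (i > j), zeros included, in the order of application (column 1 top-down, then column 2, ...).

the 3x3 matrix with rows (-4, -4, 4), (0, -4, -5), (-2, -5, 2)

Forward elimination:
R2: entry in column 1 is already 0 -> m_{21} = 0 (no row operation needed)
R3 <- R3 - (1/2)*R1:  [  0  -3   0 ]
R3 <- R3 - (3/4)*R2:  [    0     0  15/4 ]
Multipliers (in order of application): m_{21} = 0, m_{31} = 1/2, m_{32} = 3/4

multipliers: 0, 1/2, 3/4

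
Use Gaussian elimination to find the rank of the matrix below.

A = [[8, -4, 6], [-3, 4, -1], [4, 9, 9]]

rank(A) = 3

Row reduction:
R2 <- R2 - (-3/8)*R1:  [   0  5/2  5/4 ]
R3 <- R3 - (1/2)*R1:  [  0  11   6 ]
R3 <- R3 - (22/5)*R2:  [   0    0  1/2 ]
Row echelon form:
[ 8   -4    6 ]
[ 0  5/2  5/4 ]
[ 0    0  1/2 ]
Nonzero rows / pivot columns: 3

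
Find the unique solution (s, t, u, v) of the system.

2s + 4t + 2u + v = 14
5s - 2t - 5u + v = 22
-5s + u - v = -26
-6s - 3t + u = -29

Forward elimination on [A|b]:
R2 <- R2 - (5/2)*R1:  [    0   -12   -10  -3/2   -13 ]
R3 <- R3 - (-5/2)*R1:  [   0   10    6  3/2    9 ]
R4 <- R4 - (-3)*R1:  [  0   9   7   3  13 ]
R3 <- R3 - (-5/6)*R2:  [     0      0   -7/3    1/4  -11/6 ]
R4 <- R4 - (-3/4)*R2:  [    0     0  -1/2  15/8  13/4 ]
R4 <- R4 - (3/14)*R3:  [     0      0      0  51/28  51/14 ]
Row echelon form:
[ 2    4     2      1  |     14 ]
[ 0  -12   -10   -3/2  |    -13 ]
[ 0    0  -7/3    1/4  |  -11/6 ]
[ 0    0     0  51/28  |  51/14 ]
Back-substitution:
v = (51/14) / (51/28) = 2
u = (-11/6 - (1/4)*(2)) / (-7/3) = 1
t = (-13 - (-10)*(1) - (-3/2)*(2)) / -12 = 0
s = (14 - (4)*(0) - (2)*(1) - (1)*(2)) / 2 = 5

(5, 0, 1, 2)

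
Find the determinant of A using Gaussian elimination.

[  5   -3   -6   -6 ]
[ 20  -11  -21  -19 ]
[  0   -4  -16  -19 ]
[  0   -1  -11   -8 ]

Forward elimination:
R2 <- R2 - (4)*R1:  [ 0  1  3  5 ]
R3 <- R3 - (-4)*R2:  [  0   0  -4   1 ]
R4 <- R4 - (-1)*R2:  [  0   0  -8  -3 ]
R4 <- R4 - (2)*R3:  [  0   0   0  -5 ]
Upper-triangular form:
[ 5  -3  -6  -6 ]
[ 0   1   3   5 ]
[ 0   0  -4   1 ]
[ 0   0   0  -5 ]
det(A) = (-1)^0 * (5) * (1) * (-4) * (-5) = 100  (0 row swaps -> sign +1)

det(A) = 100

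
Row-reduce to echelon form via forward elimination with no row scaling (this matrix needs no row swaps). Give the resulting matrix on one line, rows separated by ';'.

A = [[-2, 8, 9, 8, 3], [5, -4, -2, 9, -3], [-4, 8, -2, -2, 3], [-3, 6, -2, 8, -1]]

Forward elimination:
R2 <- R2 - (-5/2)*R1:  [    0    16  41/2    29   9/2 ]
R3 <- R3 - (2)*R1:  [   0   -8  -20  -18   -3 ]
R4 <- R4 - (3/2)*R1:  [     0     -6  -31/2     -4  -11/2 ]
R3 <- R3 - (-1/2)*R2:  [     0      0  -39/4   -7/2   -3/4 ]
R4 <- R4 - (-3/8)*R2:  [       0        0  -125/16     55/8   -61/16 ]
R4 <- R4 - (125/156)*R3:  [       0        0        0   755/78  -167/52 ]
Row echelon form:
[ -2   8      9       8        3 ]
[  0  16   41/2      29      9/2 ]
[  0   0  -39/4    -7/2     -3/4 ]
[  0   0      0  755/78  -167/52 ]

REF = [-2 8 9 8 3; 0 16 41/2 29 9/2; 0 0 -39/4 -7/2 -3/4; 0 0 0 755/78 -167/52]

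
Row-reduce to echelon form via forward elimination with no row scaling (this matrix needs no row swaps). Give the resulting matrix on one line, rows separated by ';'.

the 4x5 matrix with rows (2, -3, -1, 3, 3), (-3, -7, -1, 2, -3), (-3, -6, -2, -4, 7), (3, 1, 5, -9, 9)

Forward elimination:
R2 <- R2 - (-3/2)*R1:  [     0  -23/2   -5/2   13/2    3/2 ]
R3 <- R3 - (-3/2)*R1:  [     0  -21/2   -7/2    1/2   23/2 ]
R4 <- R4 - (3/2)*R1:  [     0   11/2   13/2  -27/2    9/2 ]
R3 <- R3 - (21/23)*R2:  [       0        0   -28/23  -125/23   233/23 ]
R4 <- R4 - (-11/23)*R2:  [       0        0   122/23  -239/23   120/23 ]
R4 <- R4 - (-61/14)*R3:  [       0        0        0  -477/14   691/14 ]
Row echelon form:
[ 2     -3      -1        3       3 ]
[ 0  -23/2    -5/2     13/2     3/2 ]
[ 0      0  -28/23  -125/23  233/23 ]
[ 0      0       0  -477/14  691/14 ]

REF = [2 -3 -1 3 3; 0 -23/2 -5/2 13/2 3/2; 0 0 -28/23 -125/23 233/23; 0 0 0 -477/14 691/14]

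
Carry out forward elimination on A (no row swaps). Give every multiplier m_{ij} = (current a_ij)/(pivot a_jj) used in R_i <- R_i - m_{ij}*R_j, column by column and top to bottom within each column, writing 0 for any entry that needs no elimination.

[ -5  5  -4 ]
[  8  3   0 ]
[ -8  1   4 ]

multipliers: -8/5, 8/5, -7/11

Forward elimination:
R2 <- R2 - (-8/5)*R1:  [     0     11  -32/5 ]
R3 <- R3 - (8/5)*R1:  [    0    -7  52/5 ]
R3 <- R3 - (-7/11)*R2:  [      0       0  348/55 ]
Multipliers (in order of application): m_{21} = -8/5, m_{31} = 8/5, m_{32} = -7/11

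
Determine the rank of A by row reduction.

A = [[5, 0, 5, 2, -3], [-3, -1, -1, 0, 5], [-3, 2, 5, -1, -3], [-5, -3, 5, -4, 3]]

Row reduction:
R2 <- R2 - (-3/5)*R1:  [    0    -1     2   6/5  16/5 ]
R3 <- R3 - (-3/5)*R1:  [     0      2      8    1/5  -24/5 ]
R4 <- R4 - (-1)*R1:  [  0  -3  10  -2   0 ]
R3 <- R3 - (-2)*R2:  [    0     0    12  13/5   8/5 ]
R4 <- R4 - (3)*R2:  [     0      0      4  -28/5  -48/5 ]
R4 <- R4 - (1/3)*R3:  [       0        0        0   -97/15  -152/15 ]
Row echelon form:
[ 5   0   5       2       -3 ]
[ 0  -1   2     6/5     16/5 ]
[ 0   0  12    13/5      8/5 ]
[ 0   0   0  -97/15  -152/15 ]
Nonzero rows / pivot columns: 4

rank(A) = 4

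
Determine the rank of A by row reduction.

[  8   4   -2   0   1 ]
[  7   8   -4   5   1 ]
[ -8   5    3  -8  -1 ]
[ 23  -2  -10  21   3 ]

Row reduction:
R2 <- R2 - (7/8)*R1:  [    0   9/2  -9/4     5   1/8 ]
R3 <- R3 - (-1)*R1:  [  0   9   1  -8   0 ]
R4 <- R4 - (23/8)*R1:  [     0  -27/2  -17/4     21    1/8 ]
R3 <- R3 - (2)*R2:  [    0     0  11/2   -18  -1/4 ]
R4 <- R4 - (-3)*R2:  [   0    0  -11   36  1/2 ]
R4 <- R4 - (-2)*R3:  [ 0  0  0  0  0 ]
Row echelon form:
[ 8    4    -2    0     1 ]
[ 0  9/2  -9/4    5   1/8 ]
[ 0    0  11/2  -18  -1/4 ]
[ 0    0     0    0     0 ]
Nonzero rows / pivot columns: 3

rank(A) = 3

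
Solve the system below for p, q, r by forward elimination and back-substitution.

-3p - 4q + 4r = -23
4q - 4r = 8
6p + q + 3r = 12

Forward elimination on [A|b]:
R3 <- R3 - (-2)*R1:  [   0   -7   11  -34 ]
R3 <- R3 - (-7/4)*R2:  [   0    0    4  -20 ]
Row echelon form:
[ -3  -4   4  |  -23 ]
[  0   4  -4  |    8 ]
[  0   0   4  |  -20 ]
Back-substitution:
r = (-20) / 4 = -5
q = (8 - (-4)*(-5)) / 4 = -3
p = (-23 - (-4)*(-3) - (4)*(-5)) / -3 = 5

(5, -3, -5)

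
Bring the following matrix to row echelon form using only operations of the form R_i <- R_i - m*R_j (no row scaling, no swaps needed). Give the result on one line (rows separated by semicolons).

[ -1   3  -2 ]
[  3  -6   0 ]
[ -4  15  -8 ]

REF = [-1 3 -2; 0 3 -6; 0 0 6]

Forward elimination:
R2 <- R2 - (-3)*R1:  [  0   3  -6 ]
R3 <- R3 - (4)*R1:  [ 0  3  0 ]
R3 <- R3 - (1)*R2:  [ 0  0  6 ]
Row echelon form:
[ -1  3  -2 ]
[  0  3  -6 ]
[  0  0   6 ]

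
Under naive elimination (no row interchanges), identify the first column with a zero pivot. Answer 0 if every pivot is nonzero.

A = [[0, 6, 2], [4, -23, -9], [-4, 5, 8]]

Naive forward elimination:
Pivot entry (1,1) is zero but row 2 has 4 in column 1 -> naive elimination stops; a row interchange (e.g. R1 <-> R2) would be required here.

first zero-pivot column = 1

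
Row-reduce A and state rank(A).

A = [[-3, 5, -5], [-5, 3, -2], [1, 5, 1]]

rank(A) = 3

Row reduction:
R2 <- R2 - (5/3)*R1:  [     0  -16/3   19/3 ]
R3 <- R3 - (-1/3)*R1:  [    0  20/3  -2/3 ]
R3 <- R3 - (-5/4)*R2:  [    0     0  29/4 ]
Row echelon form:
[ -3      5    -5 ]
[  0  -16/3  19/3 ]
[  0      0  29/4 ]
Nonzero rows / pivot columns: 3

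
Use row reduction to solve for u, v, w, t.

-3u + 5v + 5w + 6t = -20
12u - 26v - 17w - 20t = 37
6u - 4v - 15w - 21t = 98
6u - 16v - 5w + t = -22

(3, 4, -5, -1)

Forward elimination on [A|b]:
R2 <- R2 - (-4)*R1:  [   0   -6    3    4  -43 ]
R3 <- R3 - (-2)*R1:  [  0   6  -5  -9  58 ]
R4 <- R4 - (-2)*R1:  [   0   -6    5   13  -62 ]
R3 <- R3 - (-1)*R2:  [  0   0  -2  -5  15 ]
R4 <- R4 - (1)*R2:  [   0    0    2    9  -19 ]
R4 <- R4 - (-1)*R3:  [  0   0   0   4  -4 ]
Row echelon form:
[ -3   5   5   6  |  -20 ]
[  0  -6   3   4  |  -43 ]
[  0   0  -2  -5  |   15 ]
[  0   0   0   4  |   -4 ]
Back-substitution:
t = (-4) / 4 = -1
w = (15 - (-5)*(-1)) / -2 = -5
v = (-43 - (3)*(-5) - (4)*(-1)) / -6 = 4
u = (-20 - (5)*(4) - (5)*(-5) - (6)*(-1)) / -3 = 3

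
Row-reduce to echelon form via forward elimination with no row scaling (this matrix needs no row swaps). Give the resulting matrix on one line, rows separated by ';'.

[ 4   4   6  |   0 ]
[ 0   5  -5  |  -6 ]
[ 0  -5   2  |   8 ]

Forward elimination:
R3 <- R3 - (-1)*R2:  [  0   0  -3   2 ]
Row echelon form:
[ 4  4   6  |   0 ]
[ 0  5  -5  |  -6 ]
[ 0  0  -3  |   2 ]

REF = [4 4 6 0; 0 5 -5 -6; 0 0 -3 2]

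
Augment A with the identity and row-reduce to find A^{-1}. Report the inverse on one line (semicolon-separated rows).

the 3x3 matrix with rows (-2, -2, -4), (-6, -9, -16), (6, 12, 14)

Gauss-Jordan on [A | I]:
R1 <- (1/-2)*R1:  [    1     1     2  |  -1/2     0     0 ]
R2 <- R2 - (-6)*R1:  [  0  -3  -4  |  -3   1   0 ]
R3 <- R3 - (6)*R1:  [ 0  6  2  |  3  0  1 ]
R2 <- (1/-3)*R2:  [    0     1   4/3  |     1  -1/3     0 ]
R1 <- R1 - (1)*R2:  [    1     0   2/3  |  -3/2   1/3     0 ]
R3 <- R3 - (6)*R2:  [  0   0  -6  |  -3   2   1 ]
R3 <- (1/-6)*R3:  [    0     0     1  |   1/2  -1/3  -1/6 ]
R1 <- R1 - (2/3)*R3:  [     1      0      0  |  -11/6    5/9    1/9 ]
R2 <- R2 - (4/3)*R3:  [   0    1    0  |  1/3  1/9  2/9 ]
Right block of [I | A^{-1}] is the inverse:
[ -11/6   5/9   1/9 ]
[   1/3   1/9   2/9 ]
[   1/2  -1/3  -1/6 ]

inverse = [-11/6 5/9 1/9; 1/3 1/9 2/9; 1/2 -1/3 -1/6]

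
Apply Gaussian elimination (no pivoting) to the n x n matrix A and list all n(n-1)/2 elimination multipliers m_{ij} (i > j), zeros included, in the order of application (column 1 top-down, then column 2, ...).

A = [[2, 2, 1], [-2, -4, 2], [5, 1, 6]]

multipliers: -1, 5/2, 2

Forward elimination:
R2 <- R2 - (-1)*R1:  [  0  -2   3 ]
R3 <- R3 - (5/2)*R1:  [   0   -4  7/2 ]
R3 <- R3 - (2)*R2:  [    0     0  -5/2 ]
Multipliers (in order of application): m_{21} = -1, m_{31} = 5/2, m_{32} = 2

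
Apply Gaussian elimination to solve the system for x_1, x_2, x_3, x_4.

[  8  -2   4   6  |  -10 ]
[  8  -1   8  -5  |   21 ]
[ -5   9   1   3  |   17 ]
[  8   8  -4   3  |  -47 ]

Forward elimination on [A|b]:
R2 <- R2 - (1)*R1:  [   0    1    4  -11   31 ]
R3 <- R3 - (-5/8)*R1:  [    0  31/4   7/2  27/4  43/4 ]
R4 <- R4 - (1)*R1:  [   0   10   -8   -3  -37 ]
R3 <- R3 - (31/4)*R2:  [      0       0   -55/2      92  -459/2 ]
R4 <- R4 - (10)*R2:  [    0     0   -48   107  -347 ]
R4 <- R4 - (96/55)*R3:  [        0         0         0  -2947/55   2947/55 ]
Row echelon form:
[ 8  -2      4         6  |      -10 ]
[ 0   1      4       -11  |       31 ]
[ 0   0  -55/2        92  |   -459/2 ]
[ 0   0      0  -2947/55  |  2947/55 ]
Back-substitution:
x_4 = (2947/55) / (-2947/55) = -1
x_3 = (-459/2 - (92)*(-1)) / (-55/2) = 5
x_2 = (31 - (4)*(5) - (-11)*(-1)) / 1 = 0
x_1 = (-10 - (-2)*(0) - (4)*(5) - (6)*(-1)) / 8 = -3

(-3, 0, 5, -1)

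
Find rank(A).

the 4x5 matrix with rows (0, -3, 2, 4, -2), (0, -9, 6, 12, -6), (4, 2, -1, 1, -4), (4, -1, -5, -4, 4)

Row reduction:
R1 <-> R3   (pivot in column 1 was zero)
[ 4   2  -1   1  -4 ]
[ 0  -9   6  12  -6 ]
[ 0  -3   2   4  -2 ]
[ 4  -1  -5  -4   4 ]
R4 <- R4 - (1)*R1:  [  0  -3  -4  -5   8 ]
R3 <- R3 - (1/3)*R2:  [ 0  0  0  0  0 ]
R4 <- R4 - (1/3)*R2:  [  0   0  -6  -9  10 ]
R3 <-> R4   (pivot in column 3 was zero)
[ 4   2  -1   1  -4 ]
[ 0  -9   6  12  -6 ]
[ 0   0  -6  -9  10 ]
[ 0   0   0   0   0 ]
Row echelon form:
[ 4   2  -1   1  -4 ]
[ 0  -9   6  12  -6 ]
[ 0   0  -6  -9  10 ]
[ 0   0   0   0   0 ]
Nonzero rows / pivot columns: 3

rank(A) = 3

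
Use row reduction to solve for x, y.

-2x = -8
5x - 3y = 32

(4, -4)

Forward elimination on [A|b]:
R2 <- R2 - (-5/2)*R1:  [  0  -3  12 ]
Row echelon form:
[ -2   0  |  -8 ]
[  0  -3  |  12 ]
Back-substitution:
y = (12) / -3 = -4
x = (-8) / -2 = 4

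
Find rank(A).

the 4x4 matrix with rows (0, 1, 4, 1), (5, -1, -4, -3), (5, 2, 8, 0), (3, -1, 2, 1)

rank(A) = 3

Row reduction:
R1 <-> R2   (pivot in column 1 was zero)
[ 5  -1  -4  -3 ]
[ 0   1   4   1 ]
[ 5   2   8   0 ]
[ 3  -1   2   1 ]
R3 <- R3 - (1)*R1:  [  0   3  12   3 ]
R4 <- R4 - (3/5)*R1:  [    0  -2/5  22/5  14/5 ]
R3 <- R3 - (3)*R2:  [ 0  0  0  0 ]
R4 <- R4 - (-2/5)*R2:  [    0     0     6  16/5 ]
R3 <-> R4   (pivot in column 3 was zero)
[ 5  -1  -4    -3 ]
[ 0   1   4     1 ]
[ 0   0   6  16/5 ]
[ 0   0   0     0 ]
Row echelon form:
[ 5  -1  -4    -3 ]
[ 0   1   4     1 ]
[ 0   0   6  16/5 ]
[ 0   0   0     0 ]
Nonzero rows / pivot columns: 3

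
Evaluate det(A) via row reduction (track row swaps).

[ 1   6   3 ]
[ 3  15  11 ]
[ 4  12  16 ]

Forward elimination:
R2 <- R2 - (3)*R1:  [  0  -3   2 ]
R3 <- R3 - (4)*R1:  [   0  -12    4 ]
R3 <- R3 - (4)*R2:  [  0   0  -4 ]
Upper-triangular form:
[ 1   6   3 ]
[ 0  -3   2 ]
[ 0   0  -4 ]
det(A) = (-1)^0 * (1) * (-3) * (-4) = 12  (0 row swaps -> sign +1)

det(A) = 12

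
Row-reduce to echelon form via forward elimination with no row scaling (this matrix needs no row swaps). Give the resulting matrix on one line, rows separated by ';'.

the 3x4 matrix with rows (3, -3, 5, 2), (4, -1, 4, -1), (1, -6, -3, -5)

REF = [3 -3 5 2; 0 3 -8/3 -11/3; 0 0 -82/9 -106/9]

Forward elimination:
R2 <- R2 - (4/3)*R1:  [     0      3   -8/3  -11/3 ]
R3 <- R3 - (1/3)*R1:  [     0     -5  -14/3  -17/3 ]
R3 <- R3 - (-5/3)*R2:  [      0       0   -82/9  -106/9 ]
Row echelon form:
[ 3  -3      5       2 ]
[ 0   3   -8/3   -11/3 ]
[ 0   0  -82/9  -106/9 ]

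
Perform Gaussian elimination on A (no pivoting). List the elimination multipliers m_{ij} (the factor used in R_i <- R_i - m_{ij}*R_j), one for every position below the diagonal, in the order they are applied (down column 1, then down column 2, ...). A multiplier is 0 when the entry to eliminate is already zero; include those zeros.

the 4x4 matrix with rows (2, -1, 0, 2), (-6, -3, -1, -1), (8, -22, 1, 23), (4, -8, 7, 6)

Forward elimination:
R2 <- R2 - (-3)*R1:  [  0  -6  -1   5 ]
R3 <- R3 - (4)*R1:  [   0  -18    1   15 ]
R4 <- R4 - (2)*R1:  [  0  -6   7   2 ]
R3 <- R3 - (3)*R2:  [ 0  0  4  0 ]
R4 <- R4 - (1)*R2:  [  0   0   8  -3 ]
R4 <- R4 - (2)*R3:  [  0   0   0  -3 ]
Multipliers (in order of application): m_{21} = -3, m_{31} = 4, m_{41} = 2, m_{32} = 3, m_{42} = 1, m_{43} = 2

multipliers: -3, 4, 2, 3, 1, 2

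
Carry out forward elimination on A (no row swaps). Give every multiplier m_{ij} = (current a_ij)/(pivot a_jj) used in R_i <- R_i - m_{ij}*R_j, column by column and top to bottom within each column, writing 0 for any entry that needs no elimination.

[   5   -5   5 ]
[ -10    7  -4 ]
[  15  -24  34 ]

Forward elimination:
R2 <- R2 - (-2)*R1:  [  0  -3   6 ]
R3 <- R3 - (3)*R1:  [  0  -9  19 ]
R3 <- R3 - (3)*R2:  [ 0  0  1 ]
Multipliers (in order of application): m_{21} = -2, m_{31} = 3, m_{32} = 3

multipliers: -2, 3, 3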